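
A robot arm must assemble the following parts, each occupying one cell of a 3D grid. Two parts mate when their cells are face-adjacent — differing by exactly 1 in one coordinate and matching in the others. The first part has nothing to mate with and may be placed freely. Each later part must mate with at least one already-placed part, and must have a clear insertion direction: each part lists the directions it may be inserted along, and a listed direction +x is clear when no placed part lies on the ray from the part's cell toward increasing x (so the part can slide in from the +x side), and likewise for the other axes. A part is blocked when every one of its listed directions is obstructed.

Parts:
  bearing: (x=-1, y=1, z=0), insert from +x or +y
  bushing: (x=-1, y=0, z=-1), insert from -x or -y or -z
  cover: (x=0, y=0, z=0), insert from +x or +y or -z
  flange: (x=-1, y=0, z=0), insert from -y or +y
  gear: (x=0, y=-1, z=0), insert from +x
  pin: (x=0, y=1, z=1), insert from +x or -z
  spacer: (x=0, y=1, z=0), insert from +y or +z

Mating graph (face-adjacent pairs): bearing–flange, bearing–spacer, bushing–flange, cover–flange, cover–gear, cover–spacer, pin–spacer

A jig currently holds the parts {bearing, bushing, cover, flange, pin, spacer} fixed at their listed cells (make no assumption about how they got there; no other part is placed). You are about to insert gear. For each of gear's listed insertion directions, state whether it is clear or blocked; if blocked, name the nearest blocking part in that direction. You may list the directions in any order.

+x: ray from gear(0, -1, 0) has no placed part ⇒ clear

+x: clear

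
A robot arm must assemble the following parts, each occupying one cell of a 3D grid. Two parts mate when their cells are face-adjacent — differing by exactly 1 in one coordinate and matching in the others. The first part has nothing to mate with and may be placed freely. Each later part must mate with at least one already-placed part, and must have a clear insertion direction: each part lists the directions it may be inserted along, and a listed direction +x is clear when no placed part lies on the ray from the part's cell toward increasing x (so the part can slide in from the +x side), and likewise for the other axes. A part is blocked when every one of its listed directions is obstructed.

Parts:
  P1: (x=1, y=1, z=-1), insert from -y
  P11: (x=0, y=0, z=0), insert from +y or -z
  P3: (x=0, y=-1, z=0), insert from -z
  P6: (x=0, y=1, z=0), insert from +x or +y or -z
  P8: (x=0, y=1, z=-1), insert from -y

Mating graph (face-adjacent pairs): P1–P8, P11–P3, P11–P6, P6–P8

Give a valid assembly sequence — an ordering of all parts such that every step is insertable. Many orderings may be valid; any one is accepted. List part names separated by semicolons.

P8; P1; P6; P11; P3

1. P8@(0, 1, -1) [-y clear] — {P8}
2. P1@(1, 1, -1) [-y clear] — {P1, P8}
3. P6@(0, 1, 0) [+x clear] — {P1, P6, P8}
4. P11@(0, 0, 0) [-z clear] — {P1, P11, P6, P8}
5. P3@(0, -1, 0) [-z clear] — {P1, P11, P3, P6, P8}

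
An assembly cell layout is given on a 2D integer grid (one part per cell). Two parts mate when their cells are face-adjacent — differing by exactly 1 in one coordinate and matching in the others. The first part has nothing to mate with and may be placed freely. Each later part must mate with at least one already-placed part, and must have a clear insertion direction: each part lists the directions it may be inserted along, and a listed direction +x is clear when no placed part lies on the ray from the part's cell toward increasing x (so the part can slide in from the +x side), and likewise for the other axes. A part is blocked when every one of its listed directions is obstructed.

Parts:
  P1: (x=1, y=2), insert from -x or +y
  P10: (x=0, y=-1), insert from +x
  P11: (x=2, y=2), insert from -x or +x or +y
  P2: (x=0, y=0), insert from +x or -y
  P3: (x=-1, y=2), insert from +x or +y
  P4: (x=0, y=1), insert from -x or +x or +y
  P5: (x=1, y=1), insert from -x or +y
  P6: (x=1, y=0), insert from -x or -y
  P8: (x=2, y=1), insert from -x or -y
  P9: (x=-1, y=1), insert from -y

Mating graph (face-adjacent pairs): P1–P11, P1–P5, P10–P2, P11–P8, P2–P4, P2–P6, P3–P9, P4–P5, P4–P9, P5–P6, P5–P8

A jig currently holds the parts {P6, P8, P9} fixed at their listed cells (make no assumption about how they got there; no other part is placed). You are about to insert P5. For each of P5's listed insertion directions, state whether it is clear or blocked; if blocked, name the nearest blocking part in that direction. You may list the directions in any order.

+y: clear; -x: blocked by P9

-x: nearest on ray is P9@(-1, 1) ⇒ blocked
+y: ray from P5(1, 1) has no placed part ⇒ clear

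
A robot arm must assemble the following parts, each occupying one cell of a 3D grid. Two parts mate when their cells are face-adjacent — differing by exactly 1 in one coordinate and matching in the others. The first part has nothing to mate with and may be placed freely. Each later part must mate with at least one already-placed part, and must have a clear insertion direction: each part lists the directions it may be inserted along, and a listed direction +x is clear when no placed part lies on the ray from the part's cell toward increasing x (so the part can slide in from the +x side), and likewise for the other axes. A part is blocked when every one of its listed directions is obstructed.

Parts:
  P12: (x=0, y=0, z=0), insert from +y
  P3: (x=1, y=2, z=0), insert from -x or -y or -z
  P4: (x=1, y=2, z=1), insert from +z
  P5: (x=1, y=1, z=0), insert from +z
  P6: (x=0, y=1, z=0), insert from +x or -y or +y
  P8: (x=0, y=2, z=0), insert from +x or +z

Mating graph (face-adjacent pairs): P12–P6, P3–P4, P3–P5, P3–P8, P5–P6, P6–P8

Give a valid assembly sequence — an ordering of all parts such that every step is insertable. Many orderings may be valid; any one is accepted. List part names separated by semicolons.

1. P12@(0, 0, 0) [+y clear] — {P12}
2. P6@(0, 1, 0) [+x clear] — {P12, P6}
3. P5@(1, 1, 0) [+z clear] — {P12, P5, P6}
4. P8@(0, 2, 0) [+x clear] — {P12, P5, P6, P8}
5. P3@(1, 2, 0) [-z clear] — {P12, P3, P5, P6, P8}
6. P4@(1, 2, 1) [+z clear] — {P12, P3, P4, P5, P6, P8}

P12; P6; P5; P8; P3; P4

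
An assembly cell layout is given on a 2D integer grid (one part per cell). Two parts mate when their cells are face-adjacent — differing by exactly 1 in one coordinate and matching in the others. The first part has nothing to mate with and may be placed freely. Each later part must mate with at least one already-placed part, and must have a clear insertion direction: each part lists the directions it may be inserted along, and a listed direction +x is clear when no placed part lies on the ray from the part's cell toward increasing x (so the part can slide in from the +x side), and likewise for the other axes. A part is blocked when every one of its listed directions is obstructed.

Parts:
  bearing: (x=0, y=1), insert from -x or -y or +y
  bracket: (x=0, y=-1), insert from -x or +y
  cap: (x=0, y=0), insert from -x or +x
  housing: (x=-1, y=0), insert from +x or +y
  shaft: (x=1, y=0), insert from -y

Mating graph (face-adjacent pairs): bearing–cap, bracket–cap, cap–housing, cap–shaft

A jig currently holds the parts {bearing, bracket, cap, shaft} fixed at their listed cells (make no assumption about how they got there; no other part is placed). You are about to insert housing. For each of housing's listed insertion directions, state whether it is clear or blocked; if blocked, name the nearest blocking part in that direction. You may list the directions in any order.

+x: nearest on ray is cap@(0, 0) ⇒ blocked
+y: ray from housing(-1, 0) has no placed part ⇒ clear

+x: blocked by cap; +y: clear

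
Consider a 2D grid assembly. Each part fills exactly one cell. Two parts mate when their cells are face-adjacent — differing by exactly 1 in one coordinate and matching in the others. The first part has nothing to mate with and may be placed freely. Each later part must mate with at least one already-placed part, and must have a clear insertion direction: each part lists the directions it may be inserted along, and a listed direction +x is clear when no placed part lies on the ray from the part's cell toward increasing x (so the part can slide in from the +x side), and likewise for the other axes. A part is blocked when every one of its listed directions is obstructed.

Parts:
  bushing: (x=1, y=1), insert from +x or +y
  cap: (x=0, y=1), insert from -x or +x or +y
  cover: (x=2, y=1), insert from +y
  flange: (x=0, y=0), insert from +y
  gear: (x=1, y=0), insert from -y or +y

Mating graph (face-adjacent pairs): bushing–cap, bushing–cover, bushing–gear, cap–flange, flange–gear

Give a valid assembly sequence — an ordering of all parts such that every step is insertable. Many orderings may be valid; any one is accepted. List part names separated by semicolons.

1. cover@(2, 1) [+y clear] — {cover}
2. bushing@(1, 1) [+y clear] — {bushing, cover}
3. gear@(1, 0) [-y clear] — {bushing, cover, gear}
4. flange@(0, 0) [+y clear] — {bushing, cover, flange, gear}
5. cap@(0, 1) [-x clear] — {bushing, cap, cover, flange, gear}

cover; bushing; gear; flange; cap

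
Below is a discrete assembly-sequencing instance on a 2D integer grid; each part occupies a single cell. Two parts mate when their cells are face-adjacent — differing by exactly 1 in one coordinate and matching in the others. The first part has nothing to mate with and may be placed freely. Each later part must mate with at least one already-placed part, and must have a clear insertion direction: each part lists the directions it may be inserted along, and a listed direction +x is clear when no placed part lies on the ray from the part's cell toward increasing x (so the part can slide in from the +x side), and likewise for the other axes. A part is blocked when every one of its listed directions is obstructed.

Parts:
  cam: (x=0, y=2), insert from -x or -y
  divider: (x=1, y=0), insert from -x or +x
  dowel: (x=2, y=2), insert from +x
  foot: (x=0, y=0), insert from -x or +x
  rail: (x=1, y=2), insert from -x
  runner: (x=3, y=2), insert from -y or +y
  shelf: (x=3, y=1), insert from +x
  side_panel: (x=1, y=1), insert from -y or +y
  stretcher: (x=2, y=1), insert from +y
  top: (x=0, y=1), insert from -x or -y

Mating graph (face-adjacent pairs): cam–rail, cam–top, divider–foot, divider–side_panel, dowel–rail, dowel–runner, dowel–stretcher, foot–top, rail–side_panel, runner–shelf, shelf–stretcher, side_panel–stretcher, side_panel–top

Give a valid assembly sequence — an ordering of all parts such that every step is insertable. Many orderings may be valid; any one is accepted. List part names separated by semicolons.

1. shelf@(3, 1) [+x clear] — {shelf}
2. stretcher@(2, 1) [+y clear] — {shelf, stretcher}
3. side_panel@(1, 1) [-y clear] — {shelf, side_panel, stretcher}
4. divider@(1, 0) [-x clear] — {divider, shelf, side_panel, stretcher}
5. foot@(0, 0) [-x clear] — {divider, foot, shelf, side_panel, stretcher}
6. top@(0, 1) [-x clear] — {divider, foot, shelf, side_panel, stretcher, top}
7. dowel@(2, 2) [+x clear] — {divider, dowel, foot, shelf, side_panel, stretcher, top}
8. runner@(3, 2) [+y clear] — {divider, dowel, foot, runner, shelf, side_panel, stretcher, top}
9. rail@(1, 2) [-x clear] — {divider, dowel, foot, rail, runner, shelf, side_panel, stretcher, top}
10. cam@(0, 2) [-x clear] — {cam, divider, dowel, foot, rail, runner, shelf, side_panel, stretcher, top}

shelf; stretcher; side_panel; divider; foot; top; dowel; runner; rail; cam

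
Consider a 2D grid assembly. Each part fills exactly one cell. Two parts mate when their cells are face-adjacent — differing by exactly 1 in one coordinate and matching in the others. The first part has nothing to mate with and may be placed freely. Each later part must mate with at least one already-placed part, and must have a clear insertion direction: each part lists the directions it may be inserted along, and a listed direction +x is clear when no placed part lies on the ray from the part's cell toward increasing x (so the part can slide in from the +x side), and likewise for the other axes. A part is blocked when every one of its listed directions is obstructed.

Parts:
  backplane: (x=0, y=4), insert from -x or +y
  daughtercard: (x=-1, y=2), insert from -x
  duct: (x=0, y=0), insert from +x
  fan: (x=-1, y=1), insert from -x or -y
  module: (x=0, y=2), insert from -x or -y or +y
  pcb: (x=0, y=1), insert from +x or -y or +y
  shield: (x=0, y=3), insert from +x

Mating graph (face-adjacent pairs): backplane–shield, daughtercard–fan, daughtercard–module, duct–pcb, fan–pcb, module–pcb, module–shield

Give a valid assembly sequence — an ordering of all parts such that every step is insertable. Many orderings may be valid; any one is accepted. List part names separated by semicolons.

daughtercard; module; shield; backplane; pcb; duct; fan

1. daughtercard@(-1, 2) [-x clear] — {daughtercard}
2. module@(0, 2) [-y clear] — {daughtercard, module}
3. shield@(0, 3) [+x clear] — {daughtercard, module, shield}
4. backplane@(0, 4) [-x clear] — {backplane, daughtercard, module, shield}
5. pcb@(0, 1) [+x clear] — {backplane, daughtercard, module, pcb, shield}
6. duct@(0, 0) [+x clear] — {backplane, daughtercard, duct, module, pcb, shield}
7. fan@(-1, 1) [-x clear] — {backplane, daughtercard, duct, fan, module, pcb, shield}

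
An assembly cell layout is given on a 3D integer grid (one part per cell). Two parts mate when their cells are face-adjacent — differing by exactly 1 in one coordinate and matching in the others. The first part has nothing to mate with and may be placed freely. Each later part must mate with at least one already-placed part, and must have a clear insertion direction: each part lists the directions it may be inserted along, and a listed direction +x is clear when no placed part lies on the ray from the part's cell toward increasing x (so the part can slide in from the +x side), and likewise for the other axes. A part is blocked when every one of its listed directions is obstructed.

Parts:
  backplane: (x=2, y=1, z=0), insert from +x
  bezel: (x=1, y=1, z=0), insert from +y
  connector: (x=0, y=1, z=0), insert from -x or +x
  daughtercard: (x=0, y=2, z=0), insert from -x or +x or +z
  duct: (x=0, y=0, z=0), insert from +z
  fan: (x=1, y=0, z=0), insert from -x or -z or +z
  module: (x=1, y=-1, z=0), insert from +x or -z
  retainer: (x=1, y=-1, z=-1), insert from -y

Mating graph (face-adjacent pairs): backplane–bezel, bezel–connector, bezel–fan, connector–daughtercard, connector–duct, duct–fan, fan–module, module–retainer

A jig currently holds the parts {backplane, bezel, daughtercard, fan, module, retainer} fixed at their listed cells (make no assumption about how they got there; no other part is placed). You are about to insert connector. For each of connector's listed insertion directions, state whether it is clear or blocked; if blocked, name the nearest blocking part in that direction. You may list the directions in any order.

+x: blocked by bezel; -x: clear

-x: ray from connector(0, 1, 0) has no placed part ⇒ clear
+x: nearest on ray is bezel@(1, 1, 0) ⇒ blocked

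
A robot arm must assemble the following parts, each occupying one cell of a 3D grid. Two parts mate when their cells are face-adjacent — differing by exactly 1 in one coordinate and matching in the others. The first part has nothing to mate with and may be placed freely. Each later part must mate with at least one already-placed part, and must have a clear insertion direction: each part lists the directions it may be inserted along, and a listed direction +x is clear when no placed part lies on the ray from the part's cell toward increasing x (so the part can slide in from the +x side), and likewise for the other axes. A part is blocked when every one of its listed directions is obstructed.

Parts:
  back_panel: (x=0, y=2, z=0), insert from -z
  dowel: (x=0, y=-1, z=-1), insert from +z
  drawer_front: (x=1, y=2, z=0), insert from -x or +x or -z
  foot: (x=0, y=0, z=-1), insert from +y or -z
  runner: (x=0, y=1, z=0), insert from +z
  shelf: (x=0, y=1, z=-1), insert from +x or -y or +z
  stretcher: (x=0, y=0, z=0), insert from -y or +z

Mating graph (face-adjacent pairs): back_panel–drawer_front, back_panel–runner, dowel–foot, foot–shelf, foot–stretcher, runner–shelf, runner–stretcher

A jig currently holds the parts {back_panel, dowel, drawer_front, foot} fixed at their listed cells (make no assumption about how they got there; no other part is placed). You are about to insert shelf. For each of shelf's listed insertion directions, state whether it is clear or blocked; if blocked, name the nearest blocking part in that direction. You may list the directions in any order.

+x: ray from shelf(0, 1, -1) has no placed part ⇒ clear
-y: nearest on ray is foot@(0, 0, -1) ⇒ blocked
+z: ray from shelf(0, 1, -1) has no placed part ⇒ clear

+x: clear; +z: clear; -y: blocked by foot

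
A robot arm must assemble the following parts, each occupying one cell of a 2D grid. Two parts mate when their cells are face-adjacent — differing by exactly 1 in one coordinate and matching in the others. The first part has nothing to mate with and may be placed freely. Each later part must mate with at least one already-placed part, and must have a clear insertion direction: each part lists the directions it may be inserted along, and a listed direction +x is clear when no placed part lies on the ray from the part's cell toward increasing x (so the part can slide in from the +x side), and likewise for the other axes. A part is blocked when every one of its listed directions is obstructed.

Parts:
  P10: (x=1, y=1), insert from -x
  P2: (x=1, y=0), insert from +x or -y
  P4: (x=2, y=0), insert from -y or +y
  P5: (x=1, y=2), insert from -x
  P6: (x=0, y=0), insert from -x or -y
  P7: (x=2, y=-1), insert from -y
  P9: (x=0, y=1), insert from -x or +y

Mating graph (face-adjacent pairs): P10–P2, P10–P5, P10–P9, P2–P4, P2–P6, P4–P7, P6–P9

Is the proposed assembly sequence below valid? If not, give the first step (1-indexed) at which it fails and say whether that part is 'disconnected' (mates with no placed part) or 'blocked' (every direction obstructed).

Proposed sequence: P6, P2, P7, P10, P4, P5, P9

1. P6@(0, 0) [-x clear] — {P6}
2. P2@(1, 0) [+x clear] — {P2, P6}
3. P7@(2, -1) — no placed neighbour ⇒ disconnected

Invalid at step 3 (disconnected)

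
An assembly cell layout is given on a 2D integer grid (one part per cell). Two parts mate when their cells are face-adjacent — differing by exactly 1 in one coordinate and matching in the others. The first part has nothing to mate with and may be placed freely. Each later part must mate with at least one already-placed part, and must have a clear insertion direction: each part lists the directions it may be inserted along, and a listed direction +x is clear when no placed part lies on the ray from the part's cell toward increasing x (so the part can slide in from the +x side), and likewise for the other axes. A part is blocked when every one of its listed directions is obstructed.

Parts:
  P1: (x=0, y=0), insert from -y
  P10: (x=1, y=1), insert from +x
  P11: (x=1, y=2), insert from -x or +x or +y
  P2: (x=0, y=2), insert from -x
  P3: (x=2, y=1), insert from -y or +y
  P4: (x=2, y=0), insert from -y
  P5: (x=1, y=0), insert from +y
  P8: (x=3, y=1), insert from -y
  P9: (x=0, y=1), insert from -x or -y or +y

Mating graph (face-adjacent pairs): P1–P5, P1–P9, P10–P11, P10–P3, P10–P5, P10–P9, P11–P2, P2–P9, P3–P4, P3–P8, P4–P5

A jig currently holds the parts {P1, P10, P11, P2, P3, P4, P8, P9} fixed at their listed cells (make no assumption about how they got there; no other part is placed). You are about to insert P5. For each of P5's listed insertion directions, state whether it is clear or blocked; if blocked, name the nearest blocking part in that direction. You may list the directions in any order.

+y: nearest on ray is P10@(1, 1) ⇒ blocked

+y: blocked by P10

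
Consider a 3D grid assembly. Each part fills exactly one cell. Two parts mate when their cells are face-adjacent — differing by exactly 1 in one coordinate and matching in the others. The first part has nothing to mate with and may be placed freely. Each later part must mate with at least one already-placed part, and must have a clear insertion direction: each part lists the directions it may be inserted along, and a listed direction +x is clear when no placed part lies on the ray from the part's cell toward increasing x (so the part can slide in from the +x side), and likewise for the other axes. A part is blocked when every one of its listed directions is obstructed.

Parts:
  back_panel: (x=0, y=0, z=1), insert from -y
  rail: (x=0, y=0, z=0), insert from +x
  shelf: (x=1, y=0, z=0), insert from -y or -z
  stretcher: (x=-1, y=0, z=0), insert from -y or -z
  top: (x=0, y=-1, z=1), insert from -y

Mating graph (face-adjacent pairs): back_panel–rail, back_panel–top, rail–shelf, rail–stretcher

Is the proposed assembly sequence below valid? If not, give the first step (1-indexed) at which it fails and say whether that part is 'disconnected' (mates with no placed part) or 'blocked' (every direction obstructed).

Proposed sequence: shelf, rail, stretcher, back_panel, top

1. shelf@(1, 0, 0) [-y clear] — {shelf}
2. rail@(0, 0, 0) — +x all obstructed ⇒ blocked

Invalid at step 2 (blocked)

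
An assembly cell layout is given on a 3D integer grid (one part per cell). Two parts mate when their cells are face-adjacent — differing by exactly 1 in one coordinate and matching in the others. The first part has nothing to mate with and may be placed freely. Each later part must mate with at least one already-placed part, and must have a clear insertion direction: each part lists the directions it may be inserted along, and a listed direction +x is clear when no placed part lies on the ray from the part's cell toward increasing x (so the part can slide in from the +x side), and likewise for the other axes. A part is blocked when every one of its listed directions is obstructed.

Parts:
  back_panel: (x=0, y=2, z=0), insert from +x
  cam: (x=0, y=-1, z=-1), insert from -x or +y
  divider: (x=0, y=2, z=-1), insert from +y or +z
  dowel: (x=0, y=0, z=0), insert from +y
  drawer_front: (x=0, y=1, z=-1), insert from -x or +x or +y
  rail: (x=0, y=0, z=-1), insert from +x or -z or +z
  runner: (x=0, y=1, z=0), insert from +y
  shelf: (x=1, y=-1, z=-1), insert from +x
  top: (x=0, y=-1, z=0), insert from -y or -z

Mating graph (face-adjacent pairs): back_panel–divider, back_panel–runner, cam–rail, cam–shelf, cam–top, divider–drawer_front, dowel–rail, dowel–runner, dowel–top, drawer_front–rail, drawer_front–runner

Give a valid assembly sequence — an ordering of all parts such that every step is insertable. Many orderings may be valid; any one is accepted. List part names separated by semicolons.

shelf; cam; rail; top; drawer_front; divider; dowel; runner; back_panel

1. shelf@(1, -1, -1) [+x clear] — {shelf}
2. cam@(0, -1, -1) [-x clear] — {cam, shelf}
3. rail@(0, 0, -1) [+x clear] — {cam, rail, shelf}
4. top@(0, -1, 0) [-y clear] — {cam, rail, shelf, top}
5. drawer_front@(0, 1, -1) [-x clear] — {cam, drawer_front, rail, shelf, top}
6. divider@(0, 2, -1) [+y clear] — {cam, divider, drawer_front, rail, shelf, top}
7. dowel@(0, 0, 0) [+y clear] — {cam, divider, dowel, drawer_front, rail, shelf, top}
8. runner@(0, 1, 0) [+y clear] — {cam, divider, dowel, drawer_front, rail, runner, shelf, top}
9. back_panel@(0, 2, 0) [+x clear] — {back_panel, cam, divider, dowel, drawer_front, rail, runner, shelf, top}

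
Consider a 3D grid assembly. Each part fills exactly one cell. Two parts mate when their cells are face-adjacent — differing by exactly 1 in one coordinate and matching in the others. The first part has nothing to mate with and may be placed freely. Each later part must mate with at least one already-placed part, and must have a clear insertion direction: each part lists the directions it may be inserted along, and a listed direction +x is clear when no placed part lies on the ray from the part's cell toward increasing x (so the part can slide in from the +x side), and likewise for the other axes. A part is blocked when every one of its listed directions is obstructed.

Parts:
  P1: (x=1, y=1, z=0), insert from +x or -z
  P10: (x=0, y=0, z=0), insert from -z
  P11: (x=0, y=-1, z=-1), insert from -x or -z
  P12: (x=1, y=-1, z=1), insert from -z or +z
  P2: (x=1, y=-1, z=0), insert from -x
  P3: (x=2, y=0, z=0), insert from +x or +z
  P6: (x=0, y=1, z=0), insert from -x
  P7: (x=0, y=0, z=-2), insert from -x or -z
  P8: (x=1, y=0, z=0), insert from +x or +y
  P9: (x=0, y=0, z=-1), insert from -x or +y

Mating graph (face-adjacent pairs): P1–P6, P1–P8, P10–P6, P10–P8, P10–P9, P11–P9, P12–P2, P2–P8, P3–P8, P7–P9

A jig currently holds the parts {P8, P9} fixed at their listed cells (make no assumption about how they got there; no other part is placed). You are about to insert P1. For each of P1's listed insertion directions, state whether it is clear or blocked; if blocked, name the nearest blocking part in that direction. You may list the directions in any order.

+x: clear; -z: clear

+x: ray from P1(1, 1, 0) has no placed part ⇒ clear
-z: ray from P1(1, 1, 0) has no placed part ⇒ clear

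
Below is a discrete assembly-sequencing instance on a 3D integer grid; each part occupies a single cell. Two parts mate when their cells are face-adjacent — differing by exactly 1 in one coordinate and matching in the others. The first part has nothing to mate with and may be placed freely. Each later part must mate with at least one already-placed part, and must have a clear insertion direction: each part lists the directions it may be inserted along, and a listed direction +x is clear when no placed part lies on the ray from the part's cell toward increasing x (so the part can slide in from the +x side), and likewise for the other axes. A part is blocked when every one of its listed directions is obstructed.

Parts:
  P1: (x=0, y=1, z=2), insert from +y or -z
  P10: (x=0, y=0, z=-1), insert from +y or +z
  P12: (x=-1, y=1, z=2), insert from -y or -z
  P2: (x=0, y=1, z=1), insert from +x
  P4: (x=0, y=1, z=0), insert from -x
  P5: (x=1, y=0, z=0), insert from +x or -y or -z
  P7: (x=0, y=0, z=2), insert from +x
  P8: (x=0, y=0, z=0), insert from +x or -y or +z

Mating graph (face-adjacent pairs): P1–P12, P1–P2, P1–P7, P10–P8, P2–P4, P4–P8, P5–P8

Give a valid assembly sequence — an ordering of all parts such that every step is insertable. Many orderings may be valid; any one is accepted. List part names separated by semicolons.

1. P2@(0, 1, 1) [+x clear] — {P2}
2. P4@(0, 1, 0) [-x clear] — {P2, P4}
3. P8@(0, 0, 0) [+x clear] — {P2, P4, P8}
4. P10@(0, 0, -1) [+y clear] — {P10, P2, P4, P8}
5. P5@(1, 0, 0) [+x clear] — {P10, P2, P4, P5, P8}
6. P1@(0, 1, 2) [+y clear] — {P1, P10, P2, P4, P5, P8}
7. P7@(0, 0, 2) [+x clear] — {P1, P10, P2, P4, P5, P7, P8}
8. P12@(-1, 1, 2) [-y clear] — {P1, P10, P12, P2, P4, P5, P7, P8}

P2; P4; P8; P10; P5; P1; P7; P12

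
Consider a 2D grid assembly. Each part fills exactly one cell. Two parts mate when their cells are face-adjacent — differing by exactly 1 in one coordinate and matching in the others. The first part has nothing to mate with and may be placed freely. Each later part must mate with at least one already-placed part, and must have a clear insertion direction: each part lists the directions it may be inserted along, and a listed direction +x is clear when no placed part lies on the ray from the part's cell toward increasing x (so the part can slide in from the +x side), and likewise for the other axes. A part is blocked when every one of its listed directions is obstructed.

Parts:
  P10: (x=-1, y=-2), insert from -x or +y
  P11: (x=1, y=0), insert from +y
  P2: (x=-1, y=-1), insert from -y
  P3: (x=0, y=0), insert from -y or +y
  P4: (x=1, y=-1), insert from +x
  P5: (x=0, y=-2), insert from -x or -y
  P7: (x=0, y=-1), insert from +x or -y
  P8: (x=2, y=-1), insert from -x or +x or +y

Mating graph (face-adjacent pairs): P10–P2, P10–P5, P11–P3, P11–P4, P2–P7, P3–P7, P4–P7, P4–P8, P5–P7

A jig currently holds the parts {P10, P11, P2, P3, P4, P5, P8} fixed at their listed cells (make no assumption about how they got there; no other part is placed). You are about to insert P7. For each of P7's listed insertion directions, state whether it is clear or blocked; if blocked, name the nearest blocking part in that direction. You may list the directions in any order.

+x: blocked by P4; -y: blocked by P5

+x: nearest on ray is P4@(1, -1) ⇒ blocked
-y: nearest on ray is P5@(0, -2) ⇒ blocked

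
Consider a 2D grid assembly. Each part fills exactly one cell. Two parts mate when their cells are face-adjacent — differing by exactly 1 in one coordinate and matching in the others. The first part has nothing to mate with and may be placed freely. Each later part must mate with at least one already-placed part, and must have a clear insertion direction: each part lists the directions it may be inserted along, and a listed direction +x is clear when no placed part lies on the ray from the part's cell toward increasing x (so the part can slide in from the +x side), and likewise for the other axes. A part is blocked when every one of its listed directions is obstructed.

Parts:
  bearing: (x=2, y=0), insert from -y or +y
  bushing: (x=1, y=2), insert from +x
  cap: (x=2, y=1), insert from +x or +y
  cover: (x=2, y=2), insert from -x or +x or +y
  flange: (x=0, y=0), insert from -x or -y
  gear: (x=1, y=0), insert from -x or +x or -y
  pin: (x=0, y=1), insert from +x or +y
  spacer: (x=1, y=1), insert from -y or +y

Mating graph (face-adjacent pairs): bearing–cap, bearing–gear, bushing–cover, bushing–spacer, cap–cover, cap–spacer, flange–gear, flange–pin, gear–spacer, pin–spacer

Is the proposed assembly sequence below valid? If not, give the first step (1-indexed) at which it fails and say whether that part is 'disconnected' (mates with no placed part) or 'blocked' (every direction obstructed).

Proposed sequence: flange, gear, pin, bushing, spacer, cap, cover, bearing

Invalid at step 4 (disconnected)

1. flange@(0, 0) [-x clear] — {flange}
2. gear@(1, 0) [+x clear] — {flange, gear}
3. pin@(0, 1) [+x clear] — {flange, gear, pin}
4. bushing@(1, 2) — no placed neighbour ⇒ disconnected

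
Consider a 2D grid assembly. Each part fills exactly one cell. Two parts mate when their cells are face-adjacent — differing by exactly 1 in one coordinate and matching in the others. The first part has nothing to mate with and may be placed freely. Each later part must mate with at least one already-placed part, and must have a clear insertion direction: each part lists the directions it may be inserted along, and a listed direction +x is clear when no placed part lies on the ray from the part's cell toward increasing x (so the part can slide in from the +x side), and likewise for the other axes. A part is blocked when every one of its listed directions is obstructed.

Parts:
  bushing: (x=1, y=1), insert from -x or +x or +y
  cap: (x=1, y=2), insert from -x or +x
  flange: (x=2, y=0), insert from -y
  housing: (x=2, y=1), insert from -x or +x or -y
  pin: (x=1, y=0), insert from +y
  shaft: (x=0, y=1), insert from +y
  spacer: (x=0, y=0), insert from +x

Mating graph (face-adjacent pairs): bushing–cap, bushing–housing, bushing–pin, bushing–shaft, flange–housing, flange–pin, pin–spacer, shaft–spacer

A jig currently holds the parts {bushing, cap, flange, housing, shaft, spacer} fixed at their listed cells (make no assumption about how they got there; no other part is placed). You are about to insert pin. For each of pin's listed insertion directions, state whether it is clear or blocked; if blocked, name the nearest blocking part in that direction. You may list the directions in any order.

+y: nearest on ray is bushing@(1, 1) ⇒ blocked

+y: blocked by bushing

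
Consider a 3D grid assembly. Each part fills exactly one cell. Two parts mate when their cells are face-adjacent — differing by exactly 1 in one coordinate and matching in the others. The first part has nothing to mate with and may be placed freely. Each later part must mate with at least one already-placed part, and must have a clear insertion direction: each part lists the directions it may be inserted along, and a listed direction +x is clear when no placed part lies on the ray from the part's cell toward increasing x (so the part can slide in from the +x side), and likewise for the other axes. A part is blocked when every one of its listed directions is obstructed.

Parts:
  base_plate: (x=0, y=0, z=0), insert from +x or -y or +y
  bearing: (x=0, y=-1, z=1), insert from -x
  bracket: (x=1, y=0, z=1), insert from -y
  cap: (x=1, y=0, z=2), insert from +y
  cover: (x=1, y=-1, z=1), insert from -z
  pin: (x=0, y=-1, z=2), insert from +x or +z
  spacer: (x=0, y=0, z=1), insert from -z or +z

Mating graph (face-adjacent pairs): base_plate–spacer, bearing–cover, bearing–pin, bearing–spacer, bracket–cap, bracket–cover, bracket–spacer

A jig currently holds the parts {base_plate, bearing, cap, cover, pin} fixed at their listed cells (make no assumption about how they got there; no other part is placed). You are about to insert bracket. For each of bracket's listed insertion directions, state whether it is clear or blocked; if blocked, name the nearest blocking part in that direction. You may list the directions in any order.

-y: blocked by cover

-y: nearest on ray is cover@(1, -1, 1) ⇒ blocked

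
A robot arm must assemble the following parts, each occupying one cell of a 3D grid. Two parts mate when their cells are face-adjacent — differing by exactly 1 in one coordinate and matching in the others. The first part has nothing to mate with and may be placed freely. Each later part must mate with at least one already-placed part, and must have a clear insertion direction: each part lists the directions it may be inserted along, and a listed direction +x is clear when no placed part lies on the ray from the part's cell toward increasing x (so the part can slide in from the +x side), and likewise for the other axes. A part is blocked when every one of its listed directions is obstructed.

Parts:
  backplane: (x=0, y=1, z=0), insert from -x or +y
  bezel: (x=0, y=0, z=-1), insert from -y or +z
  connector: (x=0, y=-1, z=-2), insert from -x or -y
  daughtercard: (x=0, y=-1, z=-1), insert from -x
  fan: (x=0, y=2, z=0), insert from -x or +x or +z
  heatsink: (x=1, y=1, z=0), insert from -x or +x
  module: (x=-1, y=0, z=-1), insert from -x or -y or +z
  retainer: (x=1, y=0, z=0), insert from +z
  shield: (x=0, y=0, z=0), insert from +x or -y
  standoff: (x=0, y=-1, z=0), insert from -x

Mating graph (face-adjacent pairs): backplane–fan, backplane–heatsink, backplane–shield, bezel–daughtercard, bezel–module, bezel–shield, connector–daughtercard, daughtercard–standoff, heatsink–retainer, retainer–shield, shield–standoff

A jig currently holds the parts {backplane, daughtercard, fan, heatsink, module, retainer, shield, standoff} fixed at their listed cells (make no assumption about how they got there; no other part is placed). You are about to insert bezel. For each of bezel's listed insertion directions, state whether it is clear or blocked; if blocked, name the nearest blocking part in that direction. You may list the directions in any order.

+z: blocked by shield; -y: blocked by daughtercard

-y: nearest on ray is daughtercard@(0, -1, -1) ⇒ blocked
+z: nearest on ray is shield@(0, 0, 0) ⇒ blocked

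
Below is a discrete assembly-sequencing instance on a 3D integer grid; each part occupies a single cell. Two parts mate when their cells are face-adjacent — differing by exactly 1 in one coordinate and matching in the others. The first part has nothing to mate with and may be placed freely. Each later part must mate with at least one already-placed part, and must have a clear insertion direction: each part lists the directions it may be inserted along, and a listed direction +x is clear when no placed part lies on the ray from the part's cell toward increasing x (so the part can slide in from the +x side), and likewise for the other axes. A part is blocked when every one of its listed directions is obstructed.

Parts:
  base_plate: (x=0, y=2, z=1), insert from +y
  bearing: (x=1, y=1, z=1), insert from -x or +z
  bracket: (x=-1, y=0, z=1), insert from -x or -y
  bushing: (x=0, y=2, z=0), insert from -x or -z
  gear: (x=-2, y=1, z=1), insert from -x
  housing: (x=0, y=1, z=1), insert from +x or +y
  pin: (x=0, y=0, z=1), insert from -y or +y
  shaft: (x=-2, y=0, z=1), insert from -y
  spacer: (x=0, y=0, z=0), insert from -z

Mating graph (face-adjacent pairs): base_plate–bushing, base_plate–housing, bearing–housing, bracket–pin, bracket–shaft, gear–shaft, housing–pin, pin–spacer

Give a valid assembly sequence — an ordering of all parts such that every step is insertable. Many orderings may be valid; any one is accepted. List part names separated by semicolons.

1. spacer@(0, 0, 0) [-z clear] — {spacer}
2. pin@(0, 0, 1) [-y clear] — {pin, spacer}
3. bracket@(-1, 0, 1) [-x clear] — {bracket, pin, spacer}
4. housing@(0, 1, 1) [+x clear] — {bracket, housing, pin, spacer}
5. base_plate@(0, 2, 1) [+y clear] — {base_plate, bracket, housing, pin, spacer}
6. bearing@(1, 1, 1) [+z clear] — {base_plate, bearing, bracket, housing, pin, spacer}
7. bushing@(0, 2, 0) [-x clear] — {base_plate, bearing, bracket, bushing, housing, pin, spacer}
8. shaft@(-2, 0, 1) [-y clear] — {base_plate, bearing, bracket, bushing, housing, pin, shaft, spacer}
9. gear@(-2, 1, 1) [-x clear] — {base_plate, bearing, bracket, bushing, gear, housing, pin, shaft, spacer}

spacer; pin; bracket; housing; base_plate; bearing; bushing; shaft; gear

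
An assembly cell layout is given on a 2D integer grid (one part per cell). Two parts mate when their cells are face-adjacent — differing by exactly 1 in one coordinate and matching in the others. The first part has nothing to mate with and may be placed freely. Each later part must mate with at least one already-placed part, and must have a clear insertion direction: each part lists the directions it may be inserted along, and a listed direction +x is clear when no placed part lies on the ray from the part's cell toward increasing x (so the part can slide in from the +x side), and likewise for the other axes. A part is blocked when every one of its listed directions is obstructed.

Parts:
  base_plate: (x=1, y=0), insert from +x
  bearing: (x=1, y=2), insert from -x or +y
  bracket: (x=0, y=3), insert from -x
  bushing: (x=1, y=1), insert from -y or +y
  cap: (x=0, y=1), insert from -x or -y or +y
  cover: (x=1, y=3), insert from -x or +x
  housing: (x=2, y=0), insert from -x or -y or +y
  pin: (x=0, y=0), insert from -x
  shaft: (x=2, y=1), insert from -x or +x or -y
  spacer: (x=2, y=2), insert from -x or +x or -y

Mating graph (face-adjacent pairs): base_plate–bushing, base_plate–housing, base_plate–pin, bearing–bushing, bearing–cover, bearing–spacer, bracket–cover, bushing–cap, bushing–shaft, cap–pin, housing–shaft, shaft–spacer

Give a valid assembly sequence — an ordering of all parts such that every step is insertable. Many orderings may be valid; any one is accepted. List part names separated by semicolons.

1. bracket@(0, 3) [-x clear] — {bracket}
2. cover@(1, 3) [+x clear] — {bracket, cover}
3. bearing@(1, 2) [-x clear] — {bearing, bracket, cover}
4. spacer@(2, 2) [+x clear] — {bearing, bracket, cover, spacer}
5. shaft@(2, 1) [-x clear] — {bearing, bracket, cover, shaft, spacer}
6. bushing@(1, 1) [-y clear] — {bearing, bracket, bushing, cover, shaft, spacer}
7. cap@(0, 1) [-x clear] — {bearing, bracket, bushing, cap, cover, shaft, spacer}
8. base_plate@(1, 0) [+x clear] — {base_plate, bearing, bracket, bushing, cap, cover, shaft, spacer}
9. housing@(2, 0) [-y clear] — {base_plate, bearing, bracket, bushing, cap, cover, housing, shaft, spacer}
10. pin@(0, 0) [-x clear] — {base_plate, bearing, bracket, bushing, cap, cover, housing, pin, shaft, spacer}

bracket; cover; bearing; spacer; shaft; bushing; cap; base_plate; housing; pin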